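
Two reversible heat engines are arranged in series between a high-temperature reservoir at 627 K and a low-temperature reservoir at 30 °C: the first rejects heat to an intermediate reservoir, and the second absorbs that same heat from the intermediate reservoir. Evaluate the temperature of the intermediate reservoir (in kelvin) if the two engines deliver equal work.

T_C = 30 °C → 30 + 273.15 = 303.15 K.
For reversible stages Q_m = Q_H·(T_m/T_H). Setting W₁ = Q_H(1 − T_m/T_H) equal to W₂ = Q_m(1 − T_C/T_m) = Q_H·(T_m − T_C)/T_H gives T_H − T_m = T_m − T_C, so T_m = (T_H + T_C)/2 = (627.00 + 303.15)/2 = 465 K.

T_m ≈ 465 K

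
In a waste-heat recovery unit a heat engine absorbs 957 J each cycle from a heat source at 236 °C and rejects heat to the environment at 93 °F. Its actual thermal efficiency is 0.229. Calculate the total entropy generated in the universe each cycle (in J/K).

ΔS_univ ≈ 0.5235 J/K

T_H = 236 °C → 236 + 273.15 = 509.15 K.
T_C = 93 °F → (93 − 32) × 5/9 = 33.89 °C = 307.04 K.
W = η·Q_H = 0.229 × 957 = 219.2 J, so Q_C = Q_H − W = 737.8 J.
The hot reservoir loses entropy Q_H/T_H = 957/509.15 = 1.880 J/K; the cold reservoir gains Q_C/T_C = 737.8/307.04 = 2.403 J/K.
ΔS_univ = −Q_H/T_H + Q_C/T_C = 0.5235 J/K (> 0, since η = 0.229 < η_Carnot = 0.397).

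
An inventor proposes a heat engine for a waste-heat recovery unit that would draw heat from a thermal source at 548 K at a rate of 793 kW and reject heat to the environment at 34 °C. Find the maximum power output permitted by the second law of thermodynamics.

Ẇ_max ≈ 348.5 kW

T_C = 34 °C → 34 + 273.15 = 307.15 K.
The upper bound on efficiency is η_max = 1 − T_C/T_H = 1 − 307.15/548.00 = 0.4395.
W_max = η_max · Q_H = 0.4395 × 793 = 348.5 kW.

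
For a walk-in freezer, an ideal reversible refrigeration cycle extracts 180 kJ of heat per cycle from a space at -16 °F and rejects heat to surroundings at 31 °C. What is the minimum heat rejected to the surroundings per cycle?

Q_H ≈ 222 kJ

T_H = 31 °C → 31 + 273.15 = 304.15 K.
T_C = -16 °F → (-16 − 32) × 5/9 = -26.67 °C = 246.48 K.
For a reversible cycle Q_H/Q_C = T_H/T_C, so Q_H = Q_C·T_H/T_C = 180 × 304.15/246.48 = 222 kJ.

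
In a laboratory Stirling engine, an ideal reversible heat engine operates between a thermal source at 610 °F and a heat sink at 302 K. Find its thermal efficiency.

T_H = 610 °F → (610 − 32) × 5/9 = 321.11 °C = 594.26 K.
Carnot efficiency: η = 1 − T_C/T_H = 1 − 302.00/594.26 = 0.492.

η ≈ 0.492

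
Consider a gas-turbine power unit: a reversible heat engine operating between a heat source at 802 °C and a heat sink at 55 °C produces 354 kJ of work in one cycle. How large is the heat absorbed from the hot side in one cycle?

Q_H ≈ 510 kJ

T_H = 802 °C → 802 + 273.15 = 1075.15 K.
T_C = 55 °C → 55 + 273.15 = 328.15 K.
Since the cycle is reversible, η = 1 − T_C/T_H = 1 − 328.15/1075.15 = 0.6948.
Q_H = W/η = 354/0.6948 = 510 kJ.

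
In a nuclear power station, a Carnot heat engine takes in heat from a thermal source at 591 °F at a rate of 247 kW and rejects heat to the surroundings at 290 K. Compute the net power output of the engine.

Ẇ ≈ 124 kW

T_H = 591 °F → (591 − 32) × 5/9 = 310.56 °C = 583.71 K.
The Carnot efficiency is η = 1 − T_C/T_H = 1 − 290.00/583.71 = 0.5032.
W = η·Q_H = 0.5032 × 247 = 124 kW.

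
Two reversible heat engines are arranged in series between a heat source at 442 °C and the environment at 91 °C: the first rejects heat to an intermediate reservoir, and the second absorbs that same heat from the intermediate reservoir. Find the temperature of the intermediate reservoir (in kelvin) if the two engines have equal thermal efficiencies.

T_H = 442 °C → 442 + 273.15 = 715.15 K.
T_C = 91 °C → 91 + 273.15 = 364.15 K.
Equal efficiencies require 1 − T_m/T_H = 1 − T_C/T_m, i.e. T_m/T_H = T_C/T_m, so T_m = √(T_H·T_C) = √(715.15 × 364.15) = 510 K.

T_m ≈ 510 K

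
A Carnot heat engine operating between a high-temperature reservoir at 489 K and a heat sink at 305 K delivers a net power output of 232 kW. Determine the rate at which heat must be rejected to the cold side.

Q̇_C ≈ 384.6 kW

η_rev = 1 − T_C/T_H = 1 − 305.00/489.00 = 0.3763.
Since Q_C/Q_H = T_C/T_H and Q_H = W/η, Q_C = W·T_C/(T_H − T_C) = 232 × 305.00/184.00 = 384.6 kW.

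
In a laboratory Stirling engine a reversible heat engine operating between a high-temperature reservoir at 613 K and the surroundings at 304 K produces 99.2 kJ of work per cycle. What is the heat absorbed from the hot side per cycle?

Q_H ≈ 197 kJ

For a reversible engine, η = 1 − T_C/T_H = 1 − 304.00/613.00 = 0.5041.
Q_H = W/η = 99.2/0.5041 = 197 kJ.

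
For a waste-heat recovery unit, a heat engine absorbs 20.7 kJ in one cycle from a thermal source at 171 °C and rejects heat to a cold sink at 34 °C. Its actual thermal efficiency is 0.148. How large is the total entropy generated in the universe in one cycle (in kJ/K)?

T_H = 171 °C → 171 + 273.15 = 444.15 K.
T_C = 34 °C → 34 + 273.15 = 307.15 K.
W = η·Q_H = 0.148 × 20.7 = 3.064 kJ, so Q_C = Q_H − W = 17.64 kJ.
Reservoir entropy changes: ΔS_H = −Q_H/T_H = −20.7/444.15 = -0.04661 kJ/K and ΔS_C = +Q_C/T_C = 17.64/307.15 = 0.05742 kJ/K.
ΔS_univ = −Q_H/T_H + Q_C/T_C = 0.0108 kJ/K (> 0, since η = 0.148 < η_Carnot = 0.308).

ΔS_univ ≈ 0.0108 kJ/K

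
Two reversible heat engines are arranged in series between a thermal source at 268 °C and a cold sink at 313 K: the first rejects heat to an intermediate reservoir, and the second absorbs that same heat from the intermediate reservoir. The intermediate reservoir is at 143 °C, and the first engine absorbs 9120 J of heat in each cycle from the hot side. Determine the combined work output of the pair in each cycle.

T_H = 268 °C → 268 + 273.15 = 541.15 K.
Two reversible stages in series are equivalent to a single Carnot engine between T_H and T_C, so η_total = 1 − T_C/T_H = 1 − 313.00/541.15 = 0.4216.
W_total = η_total · Q_H = 0.4216 × 9120 = 3850 J.

W_total ≈ 3850 J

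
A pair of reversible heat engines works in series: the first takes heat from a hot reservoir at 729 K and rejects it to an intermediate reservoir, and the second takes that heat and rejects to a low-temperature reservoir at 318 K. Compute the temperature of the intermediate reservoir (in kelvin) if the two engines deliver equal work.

For reversible stages Q_m = Q_H·(T_m/T_H). Setting W₁ = Q_H(1 − T_m/T_H) equal to W₂ = Q_m(1 − T_C/T_m) = Q_H·(T_m − T_C)/T_H gives T_H − T_m = T_m − T_C, so T_m = (T_H + T_C)/2 = (729.00 + 318.00)/2 = 523.5 K.

T_m ≈ 523.5 K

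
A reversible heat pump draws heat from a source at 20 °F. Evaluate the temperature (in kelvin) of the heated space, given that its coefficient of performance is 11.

T_C = 20 °F → (20 − 32) × 5/9 = -6.67 °C = 266.48 K.
COP_HP = T_H/(T_H − T_C) ⇒ T_H = T_C·COP_HP/(COP_HP − 1) = 266.48 × 11/(11 − 1) = 293 K.

T_H ≈ 293 K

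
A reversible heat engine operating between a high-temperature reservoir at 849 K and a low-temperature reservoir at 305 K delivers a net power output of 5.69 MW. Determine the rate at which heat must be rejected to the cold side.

Q̇_C ≈ 3.19 MW

The Carnot efficiency is η = 1 − T_C/T_H = 1 − 305.00/849.00 = 0.6408.
Since Q_C/Q_H = T_C/T_H and Q_H = W/η, Q_C = W·T_C/(T_H − T_C) = 5.69 × 305.00/544.00 = 3.19 MW.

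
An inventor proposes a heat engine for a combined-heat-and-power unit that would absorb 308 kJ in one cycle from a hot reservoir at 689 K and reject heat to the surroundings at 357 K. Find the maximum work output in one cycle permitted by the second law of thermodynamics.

No engine can exceed the Carnot limit: η_max = 1 − T_C/T_H = 1 − 357.00/689.00 = 0.4819.
W_max = η_max · Q_H = 0.4819 × 308 = 148 kJ.

W_max ≈ 148 kJ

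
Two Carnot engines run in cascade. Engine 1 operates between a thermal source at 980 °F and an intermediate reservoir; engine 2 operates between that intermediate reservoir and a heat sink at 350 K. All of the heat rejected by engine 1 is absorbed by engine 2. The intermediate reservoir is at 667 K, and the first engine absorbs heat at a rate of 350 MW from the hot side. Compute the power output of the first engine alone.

T_H = 980 °F → (980 − 32) × 5/9 = 526.67 °C = 799.82 K.
First-stage efficiency η₁ = 1 − T_m/T_H = 1 − 667.00/799.82 = 0.1661.
W₁ = η₁·Q_H = 0.1661 × 350 = 58.12 MW.

Ẇ₁ ≈ 58.12 MW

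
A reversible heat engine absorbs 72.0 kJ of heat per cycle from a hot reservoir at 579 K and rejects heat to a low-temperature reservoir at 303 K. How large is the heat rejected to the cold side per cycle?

For a reversible engine, η = 1 − T_C/T_H = 1 − 303.00/579.00 = 0.4767.
For a reversible cycle Q_C/Q_H = T_C/T_H, so Q_C = 72.0 × 303.00/579.00 = 37.7 kJ.

Q_C ≈ 37.7 kJ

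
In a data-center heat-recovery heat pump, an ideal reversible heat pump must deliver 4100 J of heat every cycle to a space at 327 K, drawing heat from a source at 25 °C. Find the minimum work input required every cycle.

W_in ≈ 362 J

T_C = 25 °C → 25 + 273.15 = 298.15 K.
Reversible heating COP: COP_HP = T_H/(T_H − T_C) = 327.00/28.85 = 11.3345.
W = Q_H/COP_HP = 4100/11.3345 = 362 J.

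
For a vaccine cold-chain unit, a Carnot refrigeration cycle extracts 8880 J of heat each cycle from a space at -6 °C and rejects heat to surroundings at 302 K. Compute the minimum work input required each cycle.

T_C = -6 °C → -6 + 273.15 = 267.15 K.
Carnot COP: COP_R = T_C/(T_H − T_C) = 267.15/34.85 = 7.6657.
W = Q_C/COP_R = 8880/7.6657 = 1160 J.

W_in ≈ 1160 J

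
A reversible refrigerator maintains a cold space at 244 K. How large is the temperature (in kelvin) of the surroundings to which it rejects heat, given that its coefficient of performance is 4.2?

COP_R = T_C/(T_H − T_C) ⇒ T_H = T_C·(1 + 1/COP_R) = 244.00 × (1 + 1/4.2) = 302 K.

T_H ≈ 302 K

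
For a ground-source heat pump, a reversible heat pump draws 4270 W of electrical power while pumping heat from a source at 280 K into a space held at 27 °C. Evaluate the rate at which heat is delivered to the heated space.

Q̇_H ≈ 63600 W

T_H = 27 °C → 27 + 273.15 = 300.15 K.
For a reversible heat pump, COP_HP = T_H/(T_H − T_C) = 300.15/20.15 = 14.8958.
Q_H = COP_HP · W = 14.8958 × 4270 = 63600 W.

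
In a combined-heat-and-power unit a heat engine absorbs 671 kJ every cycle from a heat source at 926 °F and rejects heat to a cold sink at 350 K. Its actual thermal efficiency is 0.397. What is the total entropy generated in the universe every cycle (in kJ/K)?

ΔS_univ ≈ 0.284 kJ/K

T_H = 926 °F → (926 − 32) × 5/9 = 496.67 °C = 769.82 K.
W = η·Q_H = 0.397 × 671 = 266.4 kJ, so Q_C = Q_H − W = 404.6 kJ.
Entropy balance on the reservoirs: −Q_H/T_H = -0.8716 kJ/K, +Q_C/T_C = 1.156 kJ/K.
ΔS_univ = −Q_H/T_H + Q_C/T_C = 0.284 kJ/K (> 0, since η = 0.397 < η_Carnot = 0.545).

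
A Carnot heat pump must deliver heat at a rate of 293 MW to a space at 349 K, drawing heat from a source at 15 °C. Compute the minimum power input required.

Ẇ_in ≈ 51.09 MW

T_C = 15 °C → 15 + 273.15 = 288.15 K.
For a reversible heat pump, COP_HP = T_H/(T_H − T_C) = 349.00/60.85 = 5.7354.
W = Q_H/COP_HP = 293/5.7354 = 51.09 MW.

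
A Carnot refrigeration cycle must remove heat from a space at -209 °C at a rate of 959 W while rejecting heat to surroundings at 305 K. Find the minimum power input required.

Ẇ_in ≈ 3600 W

T_C = -209 °C → -209 + 273.15 = 64.15 K.
For a reversible refrigerator, COP_R = T_C/(T_H − T_C) = 64.15/240.85 = 0.2663.
W = Q_C/COP_R = 959/0.2663 = 3600 W.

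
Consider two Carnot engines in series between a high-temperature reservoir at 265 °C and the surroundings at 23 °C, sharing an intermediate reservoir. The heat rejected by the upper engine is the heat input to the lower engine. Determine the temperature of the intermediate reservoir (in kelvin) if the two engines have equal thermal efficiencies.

T_m ≈ 399.2 K

T_H = 265 °C → 265 + 273.15 = 538.15 K.
T_C = 23 °C → 23 + 273.15 = 296.15 K.
Equal efficiencies require 1 − T_m/T_H = 1 − T_C/T_m, i.e. T_m/T_H = T_C/T_m, so T_m = √(T_H·T_C) = √(538.15 × 296.15) = 399.2 K.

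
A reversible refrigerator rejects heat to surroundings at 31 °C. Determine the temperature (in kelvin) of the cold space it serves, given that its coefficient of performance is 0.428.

T_C ≈ 91.2 K

T_H = 31 °C → 31 + 273.15 = 304.15 K.
COP_R = T_C/(T_H − T_C) ⇒ T_C = T_H·COP_R/(1 + COP_R) = 304.15 × 0.428/(1 + 0.428) = 91.2 K.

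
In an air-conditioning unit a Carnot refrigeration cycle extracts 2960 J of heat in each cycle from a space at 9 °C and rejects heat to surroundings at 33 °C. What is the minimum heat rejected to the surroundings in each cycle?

Q_H ≈ 3212 J

T_H = 33 °C → 33 + 273.15 = 306.15 K.
T_C = 9 °C → 9 + 273.15 = 282.15 K.
For a reversible cycle Q_H/Q_C = T_H/T_C, so Q_H = Q_C·T_H/T_C = 2960 × 306.15/282.15 = 3212 J.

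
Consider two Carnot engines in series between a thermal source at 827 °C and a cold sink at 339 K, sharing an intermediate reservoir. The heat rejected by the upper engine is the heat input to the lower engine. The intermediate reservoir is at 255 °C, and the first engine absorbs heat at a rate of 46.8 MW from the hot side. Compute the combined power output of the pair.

T_H = 827 °C → 827 + 273.15 = 1100.15 K.
Two reversible stages in series are equivalent to a single Carnot engine between T_H and T_C, so η_total = 1 − T_C/T_H = 1 − 339.00/1100.15 = 0.6919.
W_total = η_total · Q_H = 0.6919 × 46.8 = 32.4 MW.

Ẇ_total ≈ 32.4 MW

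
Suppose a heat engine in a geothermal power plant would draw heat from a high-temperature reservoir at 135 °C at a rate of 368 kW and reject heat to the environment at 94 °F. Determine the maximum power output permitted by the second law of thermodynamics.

T_H = 135 °C → 135 + 273.15 = 408.15 K.
T_C = 94 °F → (94 − 32) × 5/9 = 34.44 °C = 307.59 K.
The second-law ceiling is the Carnot efficiency, η_max = 1 − T_C/T_H = 1 − 307.59/408.15 = 0.2464.
W_max = η_max · Q_H = 0.2464 × 368 = 90.7 kW.

Ẇ_max ≈ 90.7 kW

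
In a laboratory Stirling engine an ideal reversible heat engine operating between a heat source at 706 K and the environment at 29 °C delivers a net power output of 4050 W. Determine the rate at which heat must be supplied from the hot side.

T_C = 29 °C → 29 + 273.15 = 302.15 K.
Carnot efficiency: η = 1 − T_C/T_H = 1 − 302.15/706.00 = 0.5720.
Q_H = W/η = 4050/0.5720 = 7080 W.

Q̇_H ≈ 7080 W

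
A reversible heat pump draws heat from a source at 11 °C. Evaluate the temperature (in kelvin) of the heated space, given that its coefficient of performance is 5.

T_C = 11 °C → 11 + 273.15 = 284.15 K.
COP_HP = T_H/(T_H − T_C) ⇒ T_H = T_C·COP_HP/(COP_HP − 1) = 284.15 × 5/(5 − 1) = 355.2 K.

T_H ≈ 355.2 K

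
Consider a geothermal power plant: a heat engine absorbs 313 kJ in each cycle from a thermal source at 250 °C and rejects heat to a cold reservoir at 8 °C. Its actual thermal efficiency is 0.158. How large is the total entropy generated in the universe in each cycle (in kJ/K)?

T_H = 250 °C → 250 + 273.15 = 523.15 K.
T_C = 8 °C → 8 + 273.15 = 281.15 K.
W = η·Q_H = 0.158 × 313 = 49.45 kJ, so Q_C = Q_H − W = 263.5 kJ.
The hot reservoir loses entropy Q_H/T_H = 313/523.15 = 0.5983 kJ/K; the cold reservoir gains Q_C/T_C = 263.5/281.15 = 0.9374 kJ/K.
ΔS_univ = −Q_H/T_H + Q_C/T_C = 0.339 kJ/K (> 0, since η = 0.158 < η_Carnot = 0.463).

ΔS_univ ≈ 0.339 kJ/K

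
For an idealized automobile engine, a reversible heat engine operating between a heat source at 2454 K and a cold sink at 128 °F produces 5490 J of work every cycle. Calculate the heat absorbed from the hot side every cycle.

T_C = 128 °F → (128 − 32) × 5/9 = 53.33 °C = 326.48 K.
The Carnot efficiency is η = 1 − T_C/T_H = 1 − 326.48/2454.00 = 0.8670.
Q_H = W/η = 5490/0.8670 = 6330 J.

Q_H ≈ 6330 J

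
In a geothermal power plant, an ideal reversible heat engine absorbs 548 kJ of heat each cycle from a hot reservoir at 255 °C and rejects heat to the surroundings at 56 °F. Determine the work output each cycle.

T_H = 255 °C → 255 + 273.15 = 528.15 K.
T_C = 56 °F → (56 − 32) × 5/9 = 13.33 °C = 286.48 K.
η_rev = 1 − T_C/T_H = 1 − 286.48/528.15 = 0.4576.
W = η·Q_H = 0.4576 × 548 = 251 kJ.

W ≈ 251 kJ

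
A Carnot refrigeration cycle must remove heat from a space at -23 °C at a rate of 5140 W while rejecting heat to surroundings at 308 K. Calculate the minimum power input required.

T_C = -23 °C → -23 + 273.15 = 250.15 K.
The reversible coefficient of performance is COP_R = T_C/(T_H − T_C) = 250.15/57.85 = 4.3241.
W = Q_C/COP_R = 5140/4.3241 = 1190 W.

Ẇ_in ≈ 1190 W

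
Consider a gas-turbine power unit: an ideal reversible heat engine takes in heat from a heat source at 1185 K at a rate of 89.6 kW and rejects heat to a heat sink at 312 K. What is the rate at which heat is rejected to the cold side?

Q̇_C ≈ 23.59 kW

For a reversible engine, η = 1 − T_C/T_H = 1 − 312.00/1185.00 = 0.7367.
For a reversible cycle Q_C/Q_H = T_C/T_H, so Q_C = 89.6 × 312.00/1185.00 = 23.59 kW.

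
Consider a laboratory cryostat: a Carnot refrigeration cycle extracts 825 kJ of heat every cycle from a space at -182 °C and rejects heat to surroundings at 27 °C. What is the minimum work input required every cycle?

W_in ≈ 1890 kJ

T_H = 27 °C → 27 + 273.15 = 300.15 K.
T_C = -182 °C → -182 + 273.15 = 91.15 K.
Carnot COP: COP_R = T_C/(T_H − T_C) = 91.15/209.00 = 0.4361.
W = Q_C/COP_R = 825/0.4361 = 1890 kJ.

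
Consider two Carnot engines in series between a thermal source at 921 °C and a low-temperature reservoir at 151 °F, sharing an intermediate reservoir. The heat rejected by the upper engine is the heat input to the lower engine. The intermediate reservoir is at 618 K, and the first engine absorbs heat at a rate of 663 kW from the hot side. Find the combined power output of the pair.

T_H = 921 °C → 921 + 273.15 = 1194.15 K.
T_C = 151 °F → (151 − 32) × 5/9 = 66.11 °C = 339.26 K.
Two reversible stages in series are equivalent to a single Carnot engine between T_H and T_C, so η_total = 1 − T_C/T_H = 1 − 339.26/1194.15 = 0.7159.
W_total = η_total · Q_H = 0.7159 × 663 = 475 kW.

Ẇ_total ≈ 475 kW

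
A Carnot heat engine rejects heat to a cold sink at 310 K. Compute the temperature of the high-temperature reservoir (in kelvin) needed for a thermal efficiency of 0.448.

T_H ≈ 562 K

From η = 1 − T_C/T_H, solving for T_H gives T_H = T_C/(1 − η) = 310.00/(1 − 0.448) = 562 K.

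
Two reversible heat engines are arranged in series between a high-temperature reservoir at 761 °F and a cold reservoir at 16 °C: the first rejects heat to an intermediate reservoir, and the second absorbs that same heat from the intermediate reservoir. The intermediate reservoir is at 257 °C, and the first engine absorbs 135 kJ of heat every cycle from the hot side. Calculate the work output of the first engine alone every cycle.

T_H = 761 °F → (761 − 32) × 5/9 = 405.00 °C = 678.15 K.
T_C = 16 °C → 16 + 273.15 = 289.15 K.
T_m = 257 °C → 257 + 273.15 = 530.15 K.
First-stage efficiency η₁ = 1 − T_m/T_H = 1 − 530.15/678.15 = 0.2182.
W₁ = η₁·Q_H = 0.2182 × 135 = 29.5 kJ.

W₁ ≈ 29.5 kJ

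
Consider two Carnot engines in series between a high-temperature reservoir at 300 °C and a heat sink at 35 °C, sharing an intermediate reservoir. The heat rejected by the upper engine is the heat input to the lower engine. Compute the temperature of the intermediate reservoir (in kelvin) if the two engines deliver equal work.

T_m ≈ 441 K

T_H = 300 °C → 300 + 273.15 = 573.15 K.
T_C = 35 °C → 35 + 273.15 = 308.15 K.
For reversible stages Q_m = Q_H·(T_m/T_H). Setting W₁ = Q_H(1 − T_m/T_H) equal to W₂ = Q_m(1 − T_C/T_m) = Q_H·(T_m − T_C)/T_H gives T_H − T_m = T_m − T_C, so T_m = (T_H + T_C)/2 = (573.15 + 308.15)/2 = 441 K.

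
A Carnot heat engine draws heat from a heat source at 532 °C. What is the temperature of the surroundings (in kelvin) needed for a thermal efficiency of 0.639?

T_C ≈ 291 K

T_H = 532 °C → 532 + 273.15 = 805.15 K.
From η = 1 − T_C/T_H, T_C = T_H·(1 − η) = 805.15 × (1 − 0.639) = 291 K.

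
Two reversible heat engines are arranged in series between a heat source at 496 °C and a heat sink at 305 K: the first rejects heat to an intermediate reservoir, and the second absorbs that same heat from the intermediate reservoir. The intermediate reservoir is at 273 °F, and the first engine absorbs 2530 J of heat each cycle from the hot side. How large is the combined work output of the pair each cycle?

T_H = 496 °C → 496 + 273.15 = 769.15 K.
Two reversible stages in series are equivalent to a single Carnot engine between T_H and T_C, so η_total = 1 − T_C/T_H = 1 − 305.00/769.15 = 0.6035.
W_total = η_total · Q_H = 0.6035 × 2530 = 1530 J.

W_total ≈ 1530 J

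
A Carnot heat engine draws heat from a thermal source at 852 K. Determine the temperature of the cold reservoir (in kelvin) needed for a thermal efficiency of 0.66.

T_C ≈ 289.7 K

From η = 1 − T_C/T_H, T_C = T_H·(1 − η) = 852.00 × (1 − 0.66) = 289.7 K.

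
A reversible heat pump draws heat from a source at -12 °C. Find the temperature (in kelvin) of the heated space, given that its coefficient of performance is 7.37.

T_C = -12 °C → -12 + 273.15 = 261.15 K.
COP_HP = T_H/(T_H − T_C) ⇒ T_H = T_C·COP_HP/(COP_HP − 1) = 261.15 × 7.37/(7.37 − 1) = 302 K.

T_H ≈ 302 K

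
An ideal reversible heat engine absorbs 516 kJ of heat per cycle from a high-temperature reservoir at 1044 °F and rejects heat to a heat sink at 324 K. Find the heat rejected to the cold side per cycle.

T_H = 1044 °F → (1044 − 32) × 5/9 = 562.22 °C = 835.37 K.
Since the cycle is reversible, η = 1 − T_C/T_H = 1 − 324.00/835.37 = 0.6121.
For a reversible cycle Q_C/Q_H = T_C/T_H, so Q_C = 516 × 324.00/835.37 = 200 kJ.

Q_C ≈ 200 kJ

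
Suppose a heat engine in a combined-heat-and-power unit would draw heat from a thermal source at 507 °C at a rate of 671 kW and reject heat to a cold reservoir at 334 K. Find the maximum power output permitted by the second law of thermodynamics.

Ẇ_max ≈ 384 kW

T_H = 507 °C → 507 + 273.15 = 780.15 K.
The second-law ceiling is the Carnot efficiency, η_max = 1 − T_C/T_H = 1 − 334.00/780.15 = 0.5719.
W_max = η_max · Q_H = 0.5719 × 671 = 384 kW.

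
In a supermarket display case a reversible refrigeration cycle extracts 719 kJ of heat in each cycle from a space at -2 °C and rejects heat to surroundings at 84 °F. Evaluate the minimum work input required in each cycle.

W_in ≈ 81.91 kJ

T_H = 84 °F → (84 − 32) × 5/9 = 28.89 °C = 302.04 K.
T_C = -2 °C → -2 + 273.15 = 271.15 K.
For a reversible refrigerator, COP_R = T_C/(T_H − T_C) = 271.15/30.89 = 8.7782.
W = Q_C/COP_R = 719/8.7782 = 81.91 kJ.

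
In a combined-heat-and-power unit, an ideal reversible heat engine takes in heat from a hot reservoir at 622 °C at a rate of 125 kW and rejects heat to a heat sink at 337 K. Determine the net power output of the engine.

Ẇ ≈ 77.9 kW

T_H = 622 °C → 622 + 273.15 = 895.15 K.
Carnot efficiency: η = 1 − T_C/T_H = 1 − 337.00/895.15 = 0.6235.
W = η·Q_H = 0.6235 × 125 = 77.9 kW.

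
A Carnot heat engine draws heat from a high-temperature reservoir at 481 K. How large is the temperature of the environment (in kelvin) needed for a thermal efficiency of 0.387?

From η = 1 − T_C/T_H, T_C = T_H·(1 − η) = 481.00 × (1 − 0.387) = 295 K.

T_C ≈ 295 K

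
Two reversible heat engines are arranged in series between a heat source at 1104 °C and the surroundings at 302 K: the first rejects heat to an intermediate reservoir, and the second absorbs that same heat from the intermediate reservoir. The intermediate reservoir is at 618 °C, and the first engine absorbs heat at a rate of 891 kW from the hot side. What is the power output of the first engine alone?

T_H = 1104 °C → 1104 + 273.15 = 1377.15 K.
T_m = 618 °C → 618 + 273.15 = 891.15 K.
First-stage efficiency η₁ = 1 − T_m/T_H = 1 − 891.15/1377.15 = 0.3529.
W₁ = η₁·Q_H = 0.3529 × 891 = 314.4 kW.

Ẇ₁ ≈ 314.4 kW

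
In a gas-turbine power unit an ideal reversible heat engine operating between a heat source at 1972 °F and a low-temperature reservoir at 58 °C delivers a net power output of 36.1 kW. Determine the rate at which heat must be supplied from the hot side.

T_H = 1972 °F → (1972 − 32) × 5/9 = 1077.78 °C = 1350.93 K.
T_C = 58 °C → 58 + 273.15 = 331.15 K.
For a reversible engine, η = 1 − T_C/T_H = 1 − 331.15/1350.93 = 0.7549.
Q_H = W/η = 36.1/0.7549 = 47.8 kW.

Q̇_H ≈ 47.8 kW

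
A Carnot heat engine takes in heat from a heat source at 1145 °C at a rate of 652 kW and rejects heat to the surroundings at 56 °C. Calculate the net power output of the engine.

Ẇ ≈ 501 kW

T_H = 1145 °C → 1145 + 273.15 = 1418.15 K.
T_C = 56 °C → 56 + 273.15 = 329.15 K.
For a reversible engine, η = 1 − T_C/T_H = 1 − 329.15/1418.15 = 0.7679.
W = η·Q_H = 0.7679 × 652 = 501 kW.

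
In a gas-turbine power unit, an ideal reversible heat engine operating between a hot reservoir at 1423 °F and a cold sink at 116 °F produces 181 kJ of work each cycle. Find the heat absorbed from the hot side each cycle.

T_H = 1423 °F → (1423 − 32) × 5/9 = 772.78 °C = 1045.93 K.
T_C = 116 °F → (116 − 32) × 5/9 = 46.67 °C = 319.82 K.
The Carnot efficiency is η = 1 − T_C/T_H = 1 − 319.82/1045.93 = 0.6942.
Q_H = W/η = 181/0.6942 = 261 kJ.

Q_H ≈ 261 kJ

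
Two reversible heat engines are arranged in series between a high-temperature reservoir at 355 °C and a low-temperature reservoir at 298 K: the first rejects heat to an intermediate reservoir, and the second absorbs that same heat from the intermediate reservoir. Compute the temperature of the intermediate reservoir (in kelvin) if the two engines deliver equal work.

T_m ≈ 463.1 K

T_H = 355 °C → 355 + 273.15 = 628.15 K.
For reversible stages Q_m = Q_H·(T_m/T_H). Setting W₁ = Q_H(1 − T_m/T_H) equal to W₂ = Q_m(1 − T_C/T_m) = Q_H·(T_m − T_C)/T_H gives T_H − T_m = T_m − T_C, so T_m = (T_H + T_C)/2 = (628.15 + 298.00)/2 = 463.1 K.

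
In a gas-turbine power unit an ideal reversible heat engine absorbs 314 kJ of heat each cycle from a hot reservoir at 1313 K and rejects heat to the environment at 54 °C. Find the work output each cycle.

W ≈ 236 kJ

T_C = 54 °C → 54 + 273.15 = 327.15 K.
For a reversible engine, η = 1 − T_C/T_H = 1 − 327.15/1313.00 = 0.7508.
W = η·Q_H = 0.7508 × 314 = 236 kJ.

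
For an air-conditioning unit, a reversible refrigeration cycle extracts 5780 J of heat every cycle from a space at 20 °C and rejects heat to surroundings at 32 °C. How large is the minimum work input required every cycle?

W_in ≈ 236.6 J

T_H = 32 °C → 32 + 273.15 = 305.15 K.
T_C = 20 °C → 20 + 273.15 = 293.15 K.
Carnot COP: COP_R = T_C/(T_H − T_C) = 293.15/12.00 = 24.4292.
W = Q_C/COP_R = 5780/24.4292 = 236.6 J.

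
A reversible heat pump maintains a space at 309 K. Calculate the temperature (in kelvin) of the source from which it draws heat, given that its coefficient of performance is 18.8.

T_C ≈ 292.6 K

COP_HP = T_H/(T_H − T_C) ⇒ T_C = T_H·(COP_HP − 1)/COP_HP = 309.00 × (18.8 − 1)/18.8 = 292.6 K.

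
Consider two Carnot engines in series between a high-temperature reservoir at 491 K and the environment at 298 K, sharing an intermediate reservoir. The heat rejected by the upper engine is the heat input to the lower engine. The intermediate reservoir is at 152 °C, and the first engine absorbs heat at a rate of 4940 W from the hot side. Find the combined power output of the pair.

Ẇ_total ≈ 1942 W

Two reversible stages in series are equivalent to a single Carnot engine between T_H and T_C, so η_total = 1 − T_C/T_H = 1 − 298.00/491.00 = 0.3931.
W_total = η_total · Q_H = 0.3931 × 4940 = 1942 W.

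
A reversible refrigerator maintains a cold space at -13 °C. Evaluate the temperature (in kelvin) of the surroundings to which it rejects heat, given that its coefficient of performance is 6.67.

T_H ≈ 299 K

T_C = -13 °C → -13 + 273.15 = 260.15 K.
COP_R = T_C/(T_H − T_C) ⇒ T_H = T_C·(1 + 1/COP_R) = 260.15 × (1 + 1/6.67) = 299 K.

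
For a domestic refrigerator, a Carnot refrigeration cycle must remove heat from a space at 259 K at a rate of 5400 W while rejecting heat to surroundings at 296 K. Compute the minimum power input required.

For a reversible refrigerator, COP_R = T_C/(T_H − T_C) = 259.00/37.00 = 7.0000.
W = Q_C/COP_R = 5400/7.0000 = 771.4 W.

Ẇ_in ≈ 771.4 W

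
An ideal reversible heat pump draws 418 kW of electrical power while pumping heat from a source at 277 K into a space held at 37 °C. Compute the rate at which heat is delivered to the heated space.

T_H = 37 °C → 37 + 273.15 = 310.15 K.
For a reversible heat pump, COP_HP = T_H/(T_H − T_C) = 310.15/33.15 = 9.3560.
Q_H = COP_HP · W = 9.3560 × 418 = 3910 kW.

Q̇_H ≈ 3910 kW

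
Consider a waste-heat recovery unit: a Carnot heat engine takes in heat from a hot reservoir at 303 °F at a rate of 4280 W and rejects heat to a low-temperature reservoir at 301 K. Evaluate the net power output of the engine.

Ẇ ≈ 1240 W

T_H = 303 °F → (303 − 32) × 5/9 = 150.56 °C = 423.71 K.
The Carnot efficiency is η = 1 − T_C/T_H = 1 − 301.00/423.71 = 0.2896.
W = η·Q_H = 0.2896 × 4280 = 1240 W.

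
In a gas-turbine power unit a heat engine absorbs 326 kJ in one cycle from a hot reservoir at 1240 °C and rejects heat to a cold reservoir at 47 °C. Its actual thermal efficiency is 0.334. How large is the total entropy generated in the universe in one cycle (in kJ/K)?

ΔS_univ ≈ 0.4627 kJ/K

T_H = 1240 °C → 1240 + 273.15 = 1513.15 K.
T_C = 47 °C → 47 + 273.15 = 320.15 K.
W = η·Q_H = 0.334 × 326 = 108.9 kJ, so Q_C = Q_H − W = 217.1 kJ.
Reservoir entropy changes: ΔS_H = −Q_H/T_H = −326/1513.15 = -0.2154 kJ/K and ΔS_C = +Q_C/T_C = 217.1/320.15 = 0.6782 kJ/K.
ΔS_univ = −Q_H/T_H + Q_C/T_C = 0.4627 kJ/K (> 0, since η = 0.334 < η_Carnot = 0.788).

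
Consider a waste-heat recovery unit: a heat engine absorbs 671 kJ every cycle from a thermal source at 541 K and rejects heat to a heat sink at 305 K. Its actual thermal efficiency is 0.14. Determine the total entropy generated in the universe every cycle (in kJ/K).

ΔS_univ ≈ 0.652 kJ/K

W = η·Q_H = 0.14 × 671 = 93.94 kJ, so Q_C = Q_H − W = 577.1 kJ.
The hot reservoir loses entropy Q_H/T_H = 671/541.00 = 1.240 kJ/K; the cold reservoir gains Q_C/T_C = 577.1/305.00 = 1.892 kJ/K.
ΔS_univ = −Q_H/T_H + Q_C/T_C = 0.652 kJ/K (> 0, since η = 0.14 < η_Carnot = 0.436).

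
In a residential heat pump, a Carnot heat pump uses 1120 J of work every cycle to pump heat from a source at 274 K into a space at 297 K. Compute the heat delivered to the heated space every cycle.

Q_H ≈ 14460 J

The Carnot heat-pump COP is COP_HP = T_H/(T_H − T_C) = 297.00/23.00 = 12.9130.
Q_H = COP_HP · W = 12.9130 × 1120 = 14460 J.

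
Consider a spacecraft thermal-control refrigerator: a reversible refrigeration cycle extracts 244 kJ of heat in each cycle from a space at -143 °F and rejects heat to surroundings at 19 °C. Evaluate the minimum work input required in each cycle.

W_in ≈ 161 kJ

T_H = 19 °C → 19 + 273.15 = 292.15 K.
T_C = -143 °F → (-143 − 32) × 5/9 = -97.22 °C = 175.93 K.
COP_R = T_C/(T_H − T_C) = 175.93/116.22 = 1.5137.
W = Q_C/COP_R = 244/1.5137 = 161 kJ.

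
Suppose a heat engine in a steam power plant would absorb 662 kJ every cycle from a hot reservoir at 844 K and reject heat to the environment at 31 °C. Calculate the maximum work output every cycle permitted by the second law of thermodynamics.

W_max ≈ 423 kJ

T_C = 31 °C → 31 + 273.15 = 304.15 K.
The second-law ceiling is the Carnot efficiency, η_max = 1 − T_C/T_H = 1 − 304.15/844.00 = 0.6396.
W_max = η_max · Q_H = 0.6396 × 662 = 423 kJ.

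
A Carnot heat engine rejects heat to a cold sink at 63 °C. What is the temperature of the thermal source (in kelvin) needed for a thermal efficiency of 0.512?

T_C = 63 °C → 63 + 273.15 = 336.15 K.
From η = 1 − T_C/T_H, solving for T_H gives T_H = T_C/(1 − η) = 336.15/(1 − 0.512) = 688.8 K.

T_H ≈ 688.8 K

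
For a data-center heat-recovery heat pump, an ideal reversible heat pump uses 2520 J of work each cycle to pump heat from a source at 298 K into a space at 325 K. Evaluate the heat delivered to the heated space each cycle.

COP_HP = T_H/(T_H − T_C) = 325.00/27.00 = 12.0370.
Q_H = COP_HP · W = 12.0370 × 2520 = 30330 J.

Q_H ≈ 30330 J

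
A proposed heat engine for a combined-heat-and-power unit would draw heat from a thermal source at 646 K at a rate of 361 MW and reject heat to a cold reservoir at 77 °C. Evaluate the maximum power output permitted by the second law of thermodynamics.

T_C = 77 °C → 77 + 273.15 = 350.15 K.
No engine can exceed the Carnot limit: η_max = 1 − T_C/T_H = 1 − 350.15/646.00 = 0.4580.
W_max = η_max · Q_H = 0.4580 × 361 = 165 MW.

Ẇ_max ≈ 165 MW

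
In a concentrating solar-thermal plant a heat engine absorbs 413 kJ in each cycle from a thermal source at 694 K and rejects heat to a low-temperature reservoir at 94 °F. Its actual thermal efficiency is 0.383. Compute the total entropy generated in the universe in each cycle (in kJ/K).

ΔS_univ ≈ 0.233 kJ/K

T_C = 94 °F → (94 − 32) × 5/9 = 34.44 °C = 307.59 K.
W = η·Q_H = 0.383 × 413 = 158.2 kJ, so Q_C = Q_H − W = 254.8 kJ.
The hot reservoir loses entropy Q_H/T_H = 413/694.00 = 0.5951 kJ/K; the cold reservoir gains Q_C/T_C = 254.8/307.59 = 0.8284 kJ/K.
ΔS_univ = −Q_H/T_H + Q_C/T_C = 0.233 kJ/K (> 0, since η = 0.383 < η_Carnot = 0.557).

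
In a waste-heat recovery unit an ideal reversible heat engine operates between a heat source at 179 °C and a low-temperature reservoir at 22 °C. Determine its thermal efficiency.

T_H = 179 °C → 179 + 273.15 = 452.15 K.
T_C = 22 °C → 22 + 273.15 = 295.15 K.
The Carnot efficiency is η = 1 − T_C/T_H = 1 − 295.15/452.15 = 0.347.

η ≈ 0.347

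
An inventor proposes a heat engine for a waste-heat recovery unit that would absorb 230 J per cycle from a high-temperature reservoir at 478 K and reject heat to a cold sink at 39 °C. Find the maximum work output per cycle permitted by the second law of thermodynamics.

W_max ≈ 79.80 J

T_C = 39 °C → 39 + 273.15 = 312.15 K.
No engine can exceed the Carnot limit: η_max = 1 − T_C/T_H = 1 − 312.15/478.00 = 0.3470.
W_max = η_max · Q_H = 0.3470 × 230 = 79.80 J.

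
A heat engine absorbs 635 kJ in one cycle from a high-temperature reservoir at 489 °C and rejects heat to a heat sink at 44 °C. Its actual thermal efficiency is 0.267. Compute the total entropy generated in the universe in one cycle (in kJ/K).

T_H = 489 °C → 489 + 273.15 = 762.15 K.
T_C = 44 °C → 44 + 273.15 = 317.15 K.
W = η·Q_H = 0.267 × 635 = 169.5 kJ, so Q_C = Q_H − W = 465.5 kJ.
The hot reservoir loses entropy Q_H/T_H = 635/762.15 = 0.8332 kJ/K; the cold reservoir gains Q_C/T_C = 465.5/317.15 = 1.468 kJ/K.
ΔS_univ = −Q_H/T_H + Q_C/T_C = 0.634 kJ/K (> 0, since η = 0.267 < η_Carnot = 0.584).

ΔS_univ ≈ 0.634 kJ/K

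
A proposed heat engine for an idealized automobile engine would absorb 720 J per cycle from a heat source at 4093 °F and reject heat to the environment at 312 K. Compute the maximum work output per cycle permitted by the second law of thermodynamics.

W_max ≈ 631 J

T_H = 4093 °F → (4093 − 32) × 5/9 = 2256.11 °C = 2529.26 K.
The second-law ceiling is the Carnot efficiency, η_max = 1 − T_C/T_H = 1 − 312.00/2529.26 = 0.8766.
W_max = η_max · Q_H = 0.8766 × 720 = 631 J.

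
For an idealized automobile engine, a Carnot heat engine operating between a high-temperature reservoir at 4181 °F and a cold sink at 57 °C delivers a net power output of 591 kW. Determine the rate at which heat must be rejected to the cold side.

Q̇_C ≈ 86.8 kW

T_H = 4181 °F → (4181 − 32) × 5/9 = 2305.00 °C = 2578.15 K.
T_C = 57 °C → 57 + 273.15 = 330.15 K.
Since the cycle is reversible, η = 1 − T_C/T_H = 1 − 330.15/2578.15 = 0.8719.
Since Q_C/Q_H = T_C/T_H and Q_H = W/η, Q_C = W·T_C/(T_H − T_C) = 591 × 330.15/2248.00 = 86.8 kW.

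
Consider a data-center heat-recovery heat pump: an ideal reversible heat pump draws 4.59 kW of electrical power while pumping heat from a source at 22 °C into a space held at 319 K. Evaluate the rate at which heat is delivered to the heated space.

Q̇_H ≈ 61.4 kW

T_C = 22 °C → 22 + 273.15 = 295.15 K.
Reversible heating COP: COP_HP = T_H/(T_H − T_C) = 319.00/23.85 = 13.3753.
Q_H = COP_HP · W = 13.3753 × 4.59 = 61.4 kW.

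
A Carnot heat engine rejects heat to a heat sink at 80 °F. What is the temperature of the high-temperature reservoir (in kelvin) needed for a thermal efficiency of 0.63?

T_H ≈ 810 K

T_C = 80 °F → (80 − 32) × 5/9 = 26.67 °C = 299.82 K.
From η = 1 − T_C/T_H, solving for T_H gives T_H = T_C/(1 − η) = 299.82/(1 − 0.63) = 810 K.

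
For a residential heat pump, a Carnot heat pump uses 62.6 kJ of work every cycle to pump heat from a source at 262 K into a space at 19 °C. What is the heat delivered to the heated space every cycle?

Q_H ≈ 607 kJ

T_H = 19 °C → 19 + 273.15 = 292.15 K.
For a reversible heat pump, COP_HP = T_H/(T_H − T_C) = 292.15/30.15 = 9.6899.
Q_H = COP_HP · W = 9.6899 × 62.6 = 607 kJ.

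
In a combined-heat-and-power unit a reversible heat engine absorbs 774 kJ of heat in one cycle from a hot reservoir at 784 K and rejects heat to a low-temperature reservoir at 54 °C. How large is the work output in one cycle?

T_C = 54 °C → 54 + 273.15 = 327.15 K.
Carnot efficiency: η = 1 − T_C/T_H = 1 − 327.15/784.00 = 0.5827.
W = η·Q_H = 0.5827 × 774 = 451 kJ.

W ≈ 451 kJ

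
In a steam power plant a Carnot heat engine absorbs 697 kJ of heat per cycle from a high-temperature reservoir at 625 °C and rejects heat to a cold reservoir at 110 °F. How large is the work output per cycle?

T_H = 625 °C → 625 + 273.15 = 898.15 K.
T_C = 110 °F → (110 − 32) × 5/9 = 43.33 °C = 316.48 K.
Carnot efficiency: η = 1 − T_C/T_H = 1 − 316.48/898.15 = 0.6476.
W = η·Q_H = 0.6476 × 697 = 451 kJ.

W ≈ 451 kJ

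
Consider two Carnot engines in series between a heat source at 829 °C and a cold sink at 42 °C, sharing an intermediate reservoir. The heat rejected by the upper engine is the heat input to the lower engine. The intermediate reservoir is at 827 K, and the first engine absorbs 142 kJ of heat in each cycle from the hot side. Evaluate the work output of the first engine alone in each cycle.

T_H = 829 °C → 829 + 273.15 = 1102.15 K.
T_C = 42 °C → 42 + 273.15 = 315.15 K.
First-stage efficiency η₁ = 1 − T_m/T_H = 1 − 827.00/1102.15 = 0.2496.
W₁ = η₁·Q_H = 0.2496 × 142 = 35.5 kJ.

W₁ ≈ 35.5 kJ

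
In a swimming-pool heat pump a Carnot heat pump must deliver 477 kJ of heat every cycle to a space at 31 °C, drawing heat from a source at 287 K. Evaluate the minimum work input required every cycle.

W_in ≈ 26.9 kJ

T_H = 31 °C → 31 + 273.15 = 304.15 K.
The Carnot heat-pump COP is COP_HP = T_H/(T_H − T_C) = 304.15/17.15 = 17.7347.
W = Q_H/COP_HP = 477/17.7347 = 26.9 kJ.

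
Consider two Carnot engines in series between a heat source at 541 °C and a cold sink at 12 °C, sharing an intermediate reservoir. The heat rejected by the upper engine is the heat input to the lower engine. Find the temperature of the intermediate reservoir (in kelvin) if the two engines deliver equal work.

T_H = 541 °C → 541 + 273.15 = 814.15 K.
T_C = 12 °C → 12 + 273.15 = 285.15 K.
For reversible stages Q_m = Q_H·(T_m/T_H). Setting W₁ = Q_H(1 − T_m/T_H) equal to W₂ = Q_m(1 − T_C/T_m) = Q_H·(T_m − T_C)/T_H gives T_H − T_m = T_m − T_C, so T_m = (T_H + T_C)/2 = (814.15 + 285.15)/2 = 550 K.

T_m ≈ 550 K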